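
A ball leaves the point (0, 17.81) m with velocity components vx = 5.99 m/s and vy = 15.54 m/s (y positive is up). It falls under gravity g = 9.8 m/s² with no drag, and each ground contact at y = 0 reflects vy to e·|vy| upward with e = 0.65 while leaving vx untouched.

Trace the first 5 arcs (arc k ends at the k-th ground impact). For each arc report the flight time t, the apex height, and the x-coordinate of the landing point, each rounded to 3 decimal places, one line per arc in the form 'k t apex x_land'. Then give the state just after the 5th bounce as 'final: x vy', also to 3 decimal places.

Arc 1: start y=17.810, vy=15.540 → t=4.065, apex=30.131, x_land=24.352, impact vy=-24.302
  bounce: vy ← 0.65·24.302 = 15.796
Arc 2: start y=0.000, vy=15.796 → t=3.224, apex=12.730, x_land=43.662, impact vy=-15.796
  bounce: vy ← 0.65·15.796 = 10.267
Arc 3: start y=0.000, vy=10.267 → t=2.095, apex=5.379, x_land=56.213, impact vy=-10.267
  bounce: vy ← 0.65·10.267 = 6.674
Arc 4: start y=0.000, vy=6.674 → t=1.362, apex=2.272, x_land=64.372, impact vy=-6.674
  bounce: vy ← 0.65·6.674 = 4.338
Arc 5: start y=0.000, vy=4.338 → t=0.885, apex=0.960, x_land=69.675, impact vy=-4.338
  bounce: vy ← 0.65·4.338 = 2.820

1 4.065 30.131 24.352
2 3.224 12.730 43.662
3 2.095 5.379 56.213
4 1.362 2.272 64.372
5 0.885 0.960 69.675
final: 69.675 2.820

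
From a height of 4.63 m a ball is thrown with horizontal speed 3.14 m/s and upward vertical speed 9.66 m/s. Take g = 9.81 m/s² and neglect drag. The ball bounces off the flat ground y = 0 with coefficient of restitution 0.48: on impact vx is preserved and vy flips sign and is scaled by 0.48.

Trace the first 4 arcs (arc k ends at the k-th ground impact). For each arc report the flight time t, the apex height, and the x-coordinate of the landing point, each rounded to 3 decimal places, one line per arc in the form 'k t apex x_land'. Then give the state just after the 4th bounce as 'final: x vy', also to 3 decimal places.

Arc 1: start y=4.630, vy=9.660 → t=2.368, apex=9.386, x_land=7.436, impact vy=-13.570
  bounce: vy ← 0.48·13.570 = 6.514
Arc 2: start y=0.000, vy=6.514 → t=1.328, apex=2.163, x_land=11.606, impact vy=-6.514
  bounce: vy ← 0.48·6.514 = 3.127
Arc 3: start y=0.000, vy=3.127 → t=0.637, apex=0.498, x_land=13.607, impact vy=-3.127
  bounce: vy ← 0.48·3.127 = 1.501
Arc 4: start y=0.000, vy=1.501 → t=0.306, apex=0.115, x_land=14.568, impact vy=-1.501
  bounce: vy ← 0.48·1.501 = 0.720

1 2.368 9.386 7.436
2 1.328 2.163 11.606
3 0.637 0.498 13.607
4 0.306 0.115 14.568
final: 14.568 0.720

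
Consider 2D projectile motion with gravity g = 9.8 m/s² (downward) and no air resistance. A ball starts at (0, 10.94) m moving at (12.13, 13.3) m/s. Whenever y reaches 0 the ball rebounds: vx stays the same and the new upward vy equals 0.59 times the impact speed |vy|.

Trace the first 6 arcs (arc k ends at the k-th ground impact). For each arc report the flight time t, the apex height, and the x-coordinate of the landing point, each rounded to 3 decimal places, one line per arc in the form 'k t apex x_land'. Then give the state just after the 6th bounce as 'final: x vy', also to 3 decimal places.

Arc 1: start y=10.940, vy=13.300 → t=3.376, apex=19.965, x_land=40.947, impact vy=-19.782
  bounce: vy ← 0.59·19.782 = 11.671
Arc 2: start y=0.000, vy=11.671 → t=2.382, apex=6.950, x_land=69.839, impact vy=-11.671
  bounce: vy ← 0.59·11.671 = 6.886
Arc 3: start y=0.000, vy=6.886 → t=1.405, apex=2.419, x_land=86.885, impact vy=-6.886
  bounce: vy ← 0.59·6.886 = 4.063
Arc 4: start y=0.000, vy=4.063 → t=0.829, apex=0.842, x_land=96.943, impact vy=-4.063
  bounce: vy ← 0.59·4.063 = 2.397
Arc 5: start y=0.000, vy=2.397 → t=0.489, apex=0.293, x_land=102.877, impact vy=-2.397
  bounce: vy ← 0.59·2.397 = 1.414
Arc 6: start y=0.000, vy=1.414 → t=0.289, apex=0.102, x_land=106.378, impact vy=-1.414
  bounce: vy ← 0.59·1.414 = 0.834

1 3.376 19.965 40.947
2 2.382 6.950 69.839
3 1.405 2.419 86.885
4 0.829 0.842 96.943
5 0.489 0.293 102.877
6 0.289 0.102 106.378
final: 106.378 0.834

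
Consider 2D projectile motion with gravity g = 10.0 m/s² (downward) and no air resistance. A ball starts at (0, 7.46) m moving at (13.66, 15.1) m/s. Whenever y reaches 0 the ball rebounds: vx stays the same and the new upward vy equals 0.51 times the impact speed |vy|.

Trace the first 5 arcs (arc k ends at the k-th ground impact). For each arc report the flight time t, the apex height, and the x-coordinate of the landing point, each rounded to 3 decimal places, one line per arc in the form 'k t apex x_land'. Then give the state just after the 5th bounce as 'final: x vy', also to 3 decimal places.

1 3.452 18.860 47.157
2 1.981 4.906 74.218
3 1.010 1.276 88.019
4 0.515 0.332 95.057
5 0.263 0.086 98.647
final: 98.647 0.670

Arc 1: start y=7.460, vy=15.100 → t=3.452, apex=18.860, x_land=47.157, impact vy=-19.422
  bounce: vy ← 0.51·19.422 = 9.905
Arc 2: start y=0.000, vy=9.905 → t=1.981, apex=4.906, x_land=74.218, impact vy=-9.905
  bounce: vy ← 0.51·9.905 = 5.052
Arc 3: start y=0.000, vy=5.052 → t=1.010, apex=1.276, x_land=88.019, impact vy=-5.052
  bounce: vy ← 0.51·5.052 = 2.576
Arc 4: start y=0.000, vy=2.576 → t=0.515, apex=0.332, x_land=95.057, impact vy=-2.576
  bounce: vy ← 0.51·2.576 = 1.314
Arc 5: start y=0.000, vy=1.314 → t=0.263, apex=0.086, x_land=98.647, impact vy=-1.314
  bounce: vy ← 0.51·1.314 = 0.670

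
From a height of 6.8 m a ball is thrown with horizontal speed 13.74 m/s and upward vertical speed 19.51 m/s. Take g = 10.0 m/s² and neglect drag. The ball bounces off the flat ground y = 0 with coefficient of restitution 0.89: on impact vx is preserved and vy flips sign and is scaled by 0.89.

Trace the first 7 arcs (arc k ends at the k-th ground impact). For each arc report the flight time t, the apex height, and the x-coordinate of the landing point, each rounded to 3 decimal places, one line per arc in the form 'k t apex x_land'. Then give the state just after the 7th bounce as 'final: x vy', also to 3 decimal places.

1 4.224 25.832 58.037
2 4.046 20.462 113.628
3 3.601 16.208 163.103
4 3.205 12.838 207.137
5 2.852 10.169 246.326
6 2.538 8.055 281.205
7 2.259 6.380 312.247
final: 312.247 10.054

Arc 1: start y=6.800, vy=19.510 → t=4.224, apex=25.832, x_land=58.037, impact vy=-22.730
  bounce: vy ← 0.89·22.730 = 20.229
Arc 2: start y=0.000, vy=20.229 → t=4.046, apex=20.462, x_land=113.628, impact vy=-20.229
  bounce: vy ← 0.89·20.229 = 18.004
Arc 3: start y=0.000, vy=18.004 → t=3.601, apex=16.208, x_land=163.103, impact vy=-18.004
  bounce: vy ← 0.89·18.004 = 16.024
Arc 4: start y=0.000, vy=16.024 → t=3.205, apex=12.838, x_land=207.137, impact vy=-16.024
  bounce: vy ← 0.89·16.024 = 14.261
Arc 5: start y=0.000, vy=14.261 → t=2.852, apex=10.169, x_land=246.326, impact vy=-14.261
  bounce: vy ← 0.89·14.261 = 12.692
Arc 6: start y=0.000, vy=12.692 → t=2.538, apex=8.055, x_land=281.205, impact vy=-12.692
  bounce: vy ← 0.89·12.692 = 11.296
Arc 7: start y=0.000, vy=11.296 → t=2.259, apex=6.380, x_land=312.247, impact vy=-11.296
  bounce: vy ← 0.89·11.296 = 10.054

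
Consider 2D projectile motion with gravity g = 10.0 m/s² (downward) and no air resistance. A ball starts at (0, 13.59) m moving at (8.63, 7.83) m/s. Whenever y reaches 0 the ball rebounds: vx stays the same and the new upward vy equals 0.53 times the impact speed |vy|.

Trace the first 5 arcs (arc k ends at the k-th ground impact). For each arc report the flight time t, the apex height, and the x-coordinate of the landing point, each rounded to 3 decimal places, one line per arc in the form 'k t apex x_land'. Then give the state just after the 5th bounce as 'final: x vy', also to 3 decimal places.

1 2.608 16.655 22.508
2 1.935 4.679 39.204
3 1.025 1.314 48.053
4 0.543 0.369 52.743
5 0.288 0.104 55.228
final: 55.228 0.763

Arc 1: start y=13.590, vy=7.830 → t=2.608, apex=16.655, x_land=22.508, impact vy=-18.251
  bounce: vy ← 0.53·18.251 = 9.673
Arc 2: start y=0.000, vy=9.673 → t=1.935, apex=4.679, x_land=39.204, impact vy=-9.673
  bounce: vy ← 0.53·9.673 = 5.127
Arc 3: start y=0.000, vy=5.127 → t=1.025, apex=1.314, x_land=48.053, impact vy=-5.127
  bounce: vy ← 0.53·5.127 = 2.717
Arc 4: start y=0.000, vy=2.717 → t=0.543, apex=0.369, x_land=52.743, impact vy=-2.717
  bounce: vy ← 0.53·2.717 = 1.440
Arc 5: start y=0.000, vy=1.440 → t=0.288, apex=0.104, x_land=55.228, impact vy=-1.440
  bounce: vy ← 0.53·1.440 = 0.763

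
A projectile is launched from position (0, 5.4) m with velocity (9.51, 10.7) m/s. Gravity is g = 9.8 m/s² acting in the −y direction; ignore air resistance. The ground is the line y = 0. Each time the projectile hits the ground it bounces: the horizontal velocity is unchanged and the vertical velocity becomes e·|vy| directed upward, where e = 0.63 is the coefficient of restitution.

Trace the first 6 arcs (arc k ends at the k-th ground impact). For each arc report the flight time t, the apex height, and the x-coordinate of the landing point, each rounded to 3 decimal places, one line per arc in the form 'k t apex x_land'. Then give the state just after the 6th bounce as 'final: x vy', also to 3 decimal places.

1 2.606 11.241 24.788
2 1.908 4.462 42.937
3 1.202 1.771 54.371
4 0.757 0.703 61.575
5 0.477 0.279 66.113
6 0.301 0.111 68.972
final: 68.972 0.928

Arc 1: start y=5.400, vy=10.700 → t=2.606, apex=11.241, x_land=24.788, impact vy=-14.844
  bounce: vy ← 0.63·14.844 = 9.351
Arc 2: start y=0.000, vy=9.351 → t=1.908, apex=4.462, x_land=42.937, impact vy=-9.351
  bounce: vy ← 0.63·9.351 = 5.891
Arc 3: start y=0.000, vy=5.891 → t=1.202, apex=1.771, x_land=54.371, impact vy=-5.891
  bounce: vy ← 0.63·5.891 = 3.712
Arc 4: start y=0.000, vy=3.712 → t=0.757, apex=0.703, x_land=61.575, impact vy=-3.712
  bounce: vy ← 0.63·3.712 = 2.338
Arc 5: start y=0.000, vy=2.338 → t=0.477, apex=0.279, x_land=66.113, impact vy=-2.338
  bounce: vy ← 0.63·2.338 = 1.473
Arc 6: start y=0.000, vy=1.473 → t=0.301, apex=0.111, x_land=68.972, impact vy=-1.473
  bounce: vy ← 0.63·1.473 = 0.928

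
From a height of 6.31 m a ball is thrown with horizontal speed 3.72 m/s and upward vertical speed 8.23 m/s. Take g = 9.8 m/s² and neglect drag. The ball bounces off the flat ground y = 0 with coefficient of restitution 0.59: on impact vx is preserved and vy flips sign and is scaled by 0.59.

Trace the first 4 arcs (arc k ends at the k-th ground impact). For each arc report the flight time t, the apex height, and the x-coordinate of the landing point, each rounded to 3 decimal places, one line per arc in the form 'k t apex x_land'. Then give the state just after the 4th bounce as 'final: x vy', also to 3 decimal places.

1 2.252 9.766 8.376
2 1.666 3.399 14.573
3 0.983 1.183 18.229
4 0.580 0.412 20.386
final: 20.386 1.676

Arc 1: start y=6.310, vy=8.230 → t=2.252, apex=9.766, x_land=8.376, impact vy=-13.835
  bounce: vy ← 0.59·13.835 = 8.163
Arc 2: start y=0.000, vy=8.163 → t=1.666, apex=3.399, x_land=14.573, impact vy=-8.163
  bounce: vy ← 0.59·8.163 = 4.816
Arc 3: start y=0.000, vy=4.816 → t=0.983, apex=1.183, x_land=18.229, impact vy=-4.816
  bounce: vy ← 0.59·4.816 = 2.841
Arc 4: start y=0.000, vy=2.841 → t=0.580, apex=0.412, x_land=20.386, impact vy=-2.841
  bounce: vy ← 0.59·2.841 = 1.676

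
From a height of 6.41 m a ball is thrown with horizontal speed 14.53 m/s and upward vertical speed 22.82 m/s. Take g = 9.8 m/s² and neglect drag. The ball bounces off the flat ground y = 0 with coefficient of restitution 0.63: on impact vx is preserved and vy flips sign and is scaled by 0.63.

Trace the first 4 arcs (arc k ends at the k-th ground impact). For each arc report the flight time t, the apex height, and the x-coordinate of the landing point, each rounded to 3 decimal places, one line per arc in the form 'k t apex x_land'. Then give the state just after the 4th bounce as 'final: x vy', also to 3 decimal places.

1 4.923 32.979 71.529
2 3.269 13.089 119.025
3 2.059 5.195 148.948
4 1.297 2.062 167.799
final: 167.799 4.005

Arc 1: start y=6.410, vy=22.820 → t=4.923, apex=32.979, x_land=71.529, impact vy=-25.424
  bounce: vy ← 0.63·25.424 = 16.017
Arc 2: start y=0.000, vy=16.017 → t=3.269, apex=13.089, x_land=119.025, impact vy=-16.017
  bounce: vy ← 0.63·16.017 = 10.091
Arc 3: start y=0.000, vy=10.091 → t=2.059, apex=5.195, x_land=148.948, impact vy=-10.091
  bounce: vy ← 0.63·10.091 = 6.357
Arc 4: start y=0.000, vy=6.357 → t=1.297, apex=2.062, x_land=167.799, impact vy=-6.357
  bounce: vy ← 0.63·6.357 = 4.005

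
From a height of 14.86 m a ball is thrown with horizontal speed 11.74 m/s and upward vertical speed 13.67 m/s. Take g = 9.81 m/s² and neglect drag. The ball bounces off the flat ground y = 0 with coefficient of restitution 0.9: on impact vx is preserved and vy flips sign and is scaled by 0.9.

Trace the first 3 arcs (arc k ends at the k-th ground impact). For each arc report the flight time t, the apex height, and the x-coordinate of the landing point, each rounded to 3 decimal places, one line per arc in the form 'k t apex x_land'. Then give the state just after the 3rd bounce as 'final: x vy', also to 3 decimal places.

1 3.623 24.384 42.535
2 4.013 19.751 89.652
3 3.612 15.999 132.058
final: 132.058 15.945

Arc 1: start y=14.860, vy=13.670 → t=3.623, apex=24.384, x_land=42.535, impact vy=-21.873
  bounce: vy ← 0.9·21.873 = 19.686
Arc 2: start y=0.000, vy=19.686 → t=4.013, apex=19.751, x_land=89.652, impact vy=-19.686
  bounce: vy ← 0.9·19.686 = 17.717
Arc 3: start y=0.000, vy=17.717 → t=3.612, apex=15.999, x_land=132.058, impact vy=-17.717
  bounce: vy ← 0.9·17.717 = 15.945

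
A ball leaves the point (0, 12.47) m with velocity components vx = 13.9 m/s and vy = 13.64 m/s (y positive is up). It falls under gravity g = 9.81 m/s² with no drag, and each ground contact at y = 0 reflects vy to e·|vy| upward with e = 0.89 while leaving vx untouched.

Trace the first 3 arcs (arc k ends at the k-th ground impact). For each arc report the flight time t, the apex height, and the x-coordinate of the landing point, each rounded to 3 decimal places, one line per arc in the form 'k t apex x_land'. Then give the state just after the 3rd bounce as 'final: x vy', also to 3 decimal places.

1 3.506 21.953 48.733
2 3.766 17.389 101.076
3 3.351 13.774 147.661
final: 147.661 14.631

Arc 1: start y=12.470, vy=13.640 → t=3.506, apex=21.953, x_land=48.733, impact vy=-20.754
  bounce: vy ← 0.89·20.754 = 18.471
Arc 2: start y=0.000, vy=18.471 → t=3.766, apex=17.389, x_land=101.076, impact vy=-18.471
  bounce: vy ← 0.89·18.471 = 16.439
Arc 3: start y=0.000, vy=16.439 → t=3.351, apex=13.774, x_land=147.661, impact vy=-16.439
  bounce: vy ← 0.89·16.439 = 14.631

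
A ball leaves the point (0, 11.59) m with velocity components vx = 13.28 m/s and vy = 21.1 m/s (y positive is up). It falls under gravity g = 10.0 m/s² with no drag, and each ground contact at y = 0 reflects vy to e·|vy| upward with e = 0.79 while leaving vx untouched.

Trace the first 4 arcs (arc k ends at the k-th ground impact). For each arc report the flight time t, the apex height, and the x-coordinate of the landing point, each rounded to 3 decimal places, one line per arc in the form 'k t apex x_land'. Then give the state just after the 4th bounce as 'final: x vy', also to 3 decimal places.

Arc 1: start y=11.590, vy=21.100 → t=4.712, apex=33.850, x_land=62.575, impact vy=-26.019
  bounce: vy ← 0.79·26.019 = 20.555
Arc 2: start y=0.000, vy=20.555 → t=4.111, apex=21.126, x_land=117.170, impact vy=-20.555
  bounce: vy ← 0.79·20.555 = 16.239
Arc 3: start y=0.000, vy=16.239 → t=3.248, apex=13.185, x_land=160.300, impact vy=-16.239
  bounce: vy ← 0.79·16.239 = 12.829
Arc 4: start y=0.000, vy=12.829 → t=2.566, apex=8.229, x_land=194.372, impact vy=-12.829
  bounce: vy ← 0.79·12.829 = 10.135

1 4.712 33.850 62.575
2 4.111 21.126 117.170
3 3.248 13.185 160.300
4 2.566 8.229 194.372
final: 194.372 10.135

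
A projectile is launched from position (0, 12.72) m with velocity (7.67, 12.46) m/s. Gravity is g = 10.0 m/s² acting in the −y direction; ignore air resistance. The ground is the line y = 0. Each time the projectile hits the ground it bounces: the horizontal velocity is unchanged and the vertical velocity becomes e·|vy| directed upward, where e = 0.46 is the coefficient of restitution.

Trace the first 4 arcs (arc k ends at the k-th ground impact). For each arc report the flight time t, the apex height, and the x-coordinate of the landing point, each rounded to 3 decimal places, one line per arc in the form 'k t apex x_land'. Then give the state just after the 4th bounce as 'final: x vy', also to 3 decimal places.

Arc 1: start y=12.720, vy=12.460 → t=3.270, apex=20.483, x_land=25.081, impact vy=-20.240
  bounce: vy ← 0.46·20.240 = 9.310
Arc 2: start y=0.000, vy=9.310 → t=1.862, apex=4.334, x_land=39.363, impact vy=-9.310
  bounce: vy ← 0.46·9.310 = 4.283
Arc 3: start y=0.000, vy=4.283 → t=0.857, apex=0.917, x_land=45.933, impact vy=-4.283
  bounce: vy ← 0.46·4.283 = 1.970
Arc 4: start y=0.000, vy=1.970 → t=0.394, apex=0.194, x_land=48.955, impact vy=-1.970
  bounce: vy ← 0.46·1.970 = 0.906

1 3.270 20.483 25.081
2 1.862 4.334 39.363
3 0.857 0.917 45.933
4 0.394 0.194 48.955
final: 48.955 0.906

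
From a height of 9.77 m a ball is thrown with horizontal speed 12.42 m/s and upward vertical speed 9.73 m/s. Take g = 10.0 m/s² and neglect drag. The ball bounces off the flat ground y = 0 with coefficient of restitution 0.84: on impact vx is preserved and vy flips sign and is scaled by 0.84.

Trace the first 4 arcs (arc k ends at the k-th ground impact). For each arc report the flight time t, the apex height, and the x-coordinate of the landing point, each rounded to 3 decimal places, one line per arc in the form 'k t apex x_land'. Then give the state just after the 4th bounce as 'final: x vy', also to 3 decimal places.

Arc 1: start y=9.770, vy=9.730 → t=2.676, apex=14.504, x_land=33.238, impact vy=-17.032
  bounce: vy ← 0.84·17.032 = 14.306
Arc 2: start y=0.000, vy=14.306 → t=2.861, apex=10.234, x_land=68.775, impact vy=-14.306
  bounce: vy ← 0.84·14.306 = 12.017
Arc 3: start y=0.000, vy=12.017 → t=2.403, apex=7.221, x_land=98.626, impact vy=-12.017
  bounce: vy ← 0.84·12.017 = 10.095
Arc 4: start y=0.000, vy=10.095 → t=2.019, apex=5.095, x_land=123.702, impact vy=-10.095
  bounce: vy ← 0.84·10.095 = 8.480

1 2.676 14.504 33.238
2 2.861 10.234 68.775
3 2.403 7.221 98.626
4 2.019 5.095 123.702
final: 123.702 8.480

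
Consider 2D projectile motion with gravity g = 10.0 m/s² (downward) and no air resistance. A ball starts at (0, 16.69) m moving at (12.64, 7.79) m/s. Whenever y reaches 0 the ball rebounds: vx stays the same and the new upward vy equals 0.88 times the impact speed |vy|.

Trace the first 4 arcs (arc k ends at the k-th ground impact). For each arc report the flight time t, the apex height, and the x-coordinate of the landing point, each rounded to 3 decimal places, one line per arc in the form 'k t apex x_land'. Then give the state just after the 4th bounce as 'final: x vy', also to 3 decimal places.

1 2.765 19.724 34.952
2 3.496 15.274 79.137
3 3.076 11.829 118.019
4 2.707 9.160 152.236
final: 152.236 11.911

Arc 1: start y=16.690, vy=7.790 → t=2.765, apex=19.724, x_land=34.952, impact vy=-19.862
  bounce: vy ← 0.88·19.862 = 17.478
Arc 2: start y=0.000, vy=17.478 → t=3.496, apex=15.274, x_land=79.137, impact vy=-17.478
  bounce: vy ← 0.88·17.478 = 15.381
Arc 3: start y=0.000, vy=15.381 → t=3.076, apex=11.829, x_land=118.019, impact vy=-15.381
  bounce: vy ← 0.88·15.381 = 13.535
Arc 4: start y=0.000, vy=13.535 → t=2.707, apex=9.160, x_land=152.236, impact vy=-13.535
  bounce: vy ← 0.88·13.535 = 11.911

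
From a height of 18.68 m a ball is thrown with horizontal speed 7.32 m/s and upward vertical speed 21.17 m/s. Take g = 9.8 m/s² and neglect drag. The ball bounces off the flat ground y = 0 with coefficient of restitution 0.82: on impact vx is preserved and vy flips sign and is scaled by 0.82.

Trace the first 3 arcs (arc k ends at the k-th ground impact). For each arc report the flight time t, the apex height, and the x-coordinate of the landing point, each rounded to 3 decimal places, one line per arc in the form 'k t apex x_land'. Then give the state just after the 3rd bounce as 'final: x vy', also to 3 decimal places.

Arc 1: start y=18.680, vy=21.170 → t=5.072, apex=41.546, x_land=37.127, impact vy=-28.536
  bounce: vy ← 0.82·28.536 = 23.399
Arc 2: start y=0.000, vy=23.399 → t=4.775, apex=27.935, x_land=72.083, impact vy=-23.399
  bounce: vy ← 0.82·23.399 = 19.188
Arc 3: start y=0.000, vy=19.188 → t=3.916, apex=18.784, x_land=100.747, impact vy=-19.188
  bounce: vy ← 0.82·19.188 = 15.734

1 5.072 41.546 37.127
2 4.775 27.935 72.083
3 3.916 18.784 100.747
final: 100.747 15.734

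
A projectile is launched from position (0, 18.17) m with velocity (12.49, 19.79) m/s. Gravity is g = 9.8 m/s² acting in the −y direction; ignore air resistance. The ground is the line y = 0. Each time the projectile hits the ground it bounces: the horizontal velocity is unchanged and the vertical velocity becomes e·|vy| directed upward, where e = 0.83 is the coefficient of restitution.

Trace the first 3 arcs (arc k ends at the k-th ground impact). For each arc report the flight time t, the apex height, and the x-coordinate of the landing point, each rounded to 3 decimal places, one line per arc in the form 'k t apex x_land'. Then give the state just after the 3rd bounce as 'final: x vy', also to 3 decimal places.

Arc 1: start y=18.170, vy=19.790 → t=4.810, apex=38.152, x_land=60.074, impact vy=-27.345
  bounce: vy ← 0.83·27.345 = 22.697
Arc 2: start y=0.000, vy=22.697 → t=4.632, apex=26.283, x_land=117.927, impact vy=-22.697
  bounce: vy ← 0.83·22.697 = 18.838
Arc 3: start y=0.000, vy=18.838 → t=3.845, apex=18.106, x_land=165.946, impact vy=-18.838
  bounce: vy ← 0.83·18.838 = 15.636

1 4.810 38.152 60.074
2 4.632 26.283 117.927
3 3.845 18.106 165.946
final: 165.946 15.636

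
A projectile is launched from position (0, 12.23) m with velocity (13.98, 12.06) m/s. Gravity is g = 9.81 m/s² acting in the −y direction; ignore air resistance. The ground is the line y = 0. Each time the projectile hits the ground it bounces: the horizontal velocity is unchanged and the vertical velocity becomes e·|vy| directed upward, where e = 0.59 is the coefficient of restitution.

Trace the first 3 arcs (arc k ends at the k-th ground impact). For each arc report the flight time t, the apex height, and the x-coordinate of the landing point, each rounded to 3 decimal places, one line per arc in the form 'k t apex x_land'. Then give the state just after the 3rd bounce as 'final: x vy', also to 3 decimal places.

1 3.231 19.643 45.163
2 2.361 6.838 78.175
3 1.393 2.380 97.652
final: 97.652 4.032

Arc 1: start y=12.230, vy=12.060 → t=3.231, apex=19.643, x_land=45.163, impact vy=-19.632
  bounce: vy ← 0.59·19.632 = 11.583
Arc 2: start y=0.000, vy=11.583 → t=2.361, apex=6.838, x_land=78.175, impact vy=-11.583
  bounce: vy ← 0.59·11.583 = 6.834
Arc 3: start y=0.000, vy=6.834 → t=1.393, apex=2.380, x_land=97.652, impact vy=-6.834
  bounce: vy ← 0.59·6.834 = 4.032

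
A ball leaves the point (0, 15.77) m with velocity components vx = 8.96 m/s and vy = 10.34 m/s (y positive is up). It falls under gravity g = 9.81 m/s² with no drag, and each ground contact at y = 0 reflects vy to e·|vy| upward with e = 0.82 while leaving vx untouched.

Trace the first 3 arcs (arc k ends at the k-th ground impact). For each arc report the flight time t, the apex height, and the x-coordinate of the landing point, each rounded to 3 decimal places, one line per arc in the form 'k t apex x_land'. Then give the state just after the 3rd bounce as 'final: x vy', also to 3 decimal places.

1 3.134 21.219 28.080
2 3.411 14.268 58.643
3 2.797 9.594 83.705
final: 83.705 11.250

Arc 1: start y=15.770, vy=10.340 → t=3.134, apex=21.219, x_land=28.080, impact vy=-20.404
  bounce: vy ← 0.82·20.404 = 16.731
Arc 2: start y=0.000, vy=16.731 → t=3.411, apex=14.268, x_land=58.643, impact vy=-16.731
  bounce: vy ← 0.82·16.731 = 13.720
Arc 3: start y=0.000, vy=13.720 → t=2.797, apex=9.594, x_land=83.705, impact vy=-13.720
  bounce: vy ← 0.82·13.720 = 11.250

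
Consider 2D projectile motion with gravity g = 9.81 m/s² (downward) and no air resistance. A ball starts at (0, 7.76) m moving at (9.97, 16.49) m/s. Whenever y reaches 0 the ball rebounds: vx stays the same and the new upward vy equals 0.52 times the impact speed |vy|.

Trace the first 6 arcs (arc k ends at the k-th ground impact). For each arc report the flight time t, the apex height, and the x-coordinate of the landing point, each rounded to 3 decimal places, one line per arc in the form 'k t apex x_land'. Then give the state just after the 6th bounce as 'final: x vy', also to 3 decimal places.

1 3.780 21.619 37.690
2 2.183 5.846 59.459
3 1.135 1.581 70.779
4 0.590 0.427 76.665
5 0.307 0.116 79.726
6 0.160 0.031 81.317
final: 81.317 0.407

Arc 1: start y=7.760, vy=16.490 → t=3.780, apex=21.619, x_land=37.690, impact vy=-20.595
  bounce: vy ← 0.52·20.595 = 10.710
Arc 2: start y=0.000, vy=10.710 → t=2.183, apex=5.846, x_land=59.459, impact vy=-10.710
  bounce: vy ← 0.52·10.710 = 5.569
Arc 3: start y=0.000, vy=5.569 → t=1.135, apex=1.581, x_land=70.779, impact vy=-5.569
  bounce: vy ← 0.52·5.569 = 2.896
Arc 4: start y=0.000, vy=2.896 → t=0.590, apex=0.427, x_land=76.665, impact vy=-2.896
  bounce: vy ← 0.52·2.896 = 1.506
Arc 5: start y=0.000, vy=1.506 → t=0.307, apex=0.116, x_land=79.726, impact vy=-1.506
  bounce: vy ← 0.52·1.506 = 0.783
Arc 6: start y=0.000, vy=0.783 → t=0.160, apex=0.031, x_land=81.317, impact vy=-0.783
  bounce: vy ← 0.52·0.783 = 0.407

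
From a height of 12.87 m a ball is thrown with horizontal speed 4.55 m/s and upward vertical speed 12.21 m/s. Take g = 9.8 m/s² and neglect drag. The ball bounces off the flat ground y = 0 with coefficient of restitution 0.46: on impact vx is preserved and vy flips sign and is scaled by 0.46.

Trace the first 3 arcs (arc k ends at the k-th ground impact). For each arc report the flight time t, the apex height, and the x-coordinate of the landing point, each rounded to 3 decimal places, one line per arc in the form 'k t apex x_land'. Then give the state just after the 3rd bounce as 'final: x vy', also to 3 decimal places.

Arc 1: start y=12.870, vy=12.210 → t=3.290, apex=20.476, x_land=14.970, impact vy=-20.033
  bounce: vy ← 0.46·20.033 = 9.215
Arc 2: start y=0.000, vy=9.215 → t=1.881, apex=4.333, x_land=23.527, impact vy=-9.215
  bounce: vy ← 0.46·9.215 = 4.239
Arc 3: start y=0.000, vy=4.239 → t=0.865, apex=0.917, x_land=27.464, impact vy=-4.239
  bounce: vy ← 0.46·4.239 = 1.950

1 3.290 20.476 14.970
2 1.881 4.333 23.527
3 0.865 0.917 27.464
final: 27.464 1.950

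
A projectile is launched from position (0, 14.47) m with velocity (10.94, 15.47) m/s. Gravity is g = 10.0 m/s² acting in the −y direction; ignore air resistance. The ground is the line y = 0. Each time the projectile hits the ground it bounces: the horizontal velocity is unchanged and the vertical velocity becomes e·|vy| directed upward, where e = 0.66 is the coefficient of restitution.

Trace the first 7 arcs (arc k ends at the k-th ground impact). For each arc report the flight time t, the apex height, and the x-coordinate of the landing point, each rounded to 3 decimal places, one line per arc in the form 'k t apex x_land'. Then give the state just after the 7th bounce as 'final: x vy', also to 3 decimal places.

Arc 1: start y=14.470, vy=15.470 → t=3.846, apex=26.436, x_land=42.080, impact vy=-22.994
  bounce: vy ← 0.66·22.994 = 15.176
Arc 2: start y=0.000, vy=15.176 → t=3.035, apex=11.516, x_land=75.285, impact vy=-15.176
  bounce: vy ← 0.66·15.176 = 10.016
Arc 3: start y=0.000, vy=10.016 → t=2.003, apex=5.016, x_land=97.200, impact vy=-10.016
  bounce: vy ← 0.66·10.016 = 6.611
Arc 4: start y=0.000, vy=6.611 → t=1.322, apex=2.185, x_land=111.664, impact vy=-6.611
  bounce: vy ← 0.66·6.611 = 4.363
Arc 5: start y=0.000, vy=4.363 → t=0.873, apex=0.952, x_land=121.210, impact vy=-4.363
  bounce: vy ← 0.66·4.363 = 2.880
Arc 6: start y=0.000, vy=2.880 → t=0.576, apex=0.415, x_land=127.511, impact vy=-2.880
  bounce: vy ← 0.66·2.880 = 1.901
Arc 7: start y=0.000, vy=1.901 → t=0.380, apex=0.181, x_land=131.669, impact vy=-1.901
  bounce: vy ← 0.66·1.901 = 1.254

1 3.846 26.436 42.080
2 3.035 11.516 75.285
3 2.003 5.016 97.200
4 1.322 2.185 111.664
5 0.873 0.952 121.210
6 0.576 0.415 127.511
7 0.380 0.181 131.669
final: 131.669 1.254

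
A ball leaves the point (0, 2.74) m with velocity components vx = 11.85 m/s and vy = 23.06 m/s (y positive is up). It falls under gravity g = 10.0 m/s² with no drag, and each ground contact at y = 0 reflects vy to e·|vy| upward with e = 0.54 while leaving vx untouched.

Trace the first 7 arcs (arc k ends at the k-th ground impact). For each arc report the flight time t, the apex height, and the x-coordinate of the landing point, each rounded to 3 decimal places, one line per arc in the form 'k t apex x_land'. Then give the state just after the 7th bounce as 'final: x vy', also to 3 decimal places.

1 4.728 29.328 56.026
2 2.616 8.552 87.021
3 1.412 2.494 103.759
4 0.763 0.727 112.797
5 0.412 0.212 117.678
6 0.222 0.062 120.313
7 0.120 0.018 121.737
final: 121.737 0.324

Arc 1: start y=2.740, vy=23.060 → t=4.728, apex=29.328, x_land=56.026, impact vy=-24.219
  bounce: vy ← 0.54·24.219 = 13.078
Arc 2: start y=0.000, vy=13.078 → t=2.616, apex=8.552, x_land=87.021, impact vy=-13.078
  bounce: vy ← 0.54·13.078 = 7.062
Arc 3: start y=0.000, vy=7.062 → t=1.412, apex=2.494, x_land=103.759, impact vy=-7.062
  bounce: vy ← 0.54·7.062 = 3.814
Arc 4: start y=0.000, vy=3.814 → t=0.763, apex=0.727, x_land=112.797, impact vy=-3.814
  bounce: vy ← 0.54·3.814 = 2.059
Arc 5: start y=0.000, vy=2.059 → t=0.412, apex=0.212, x_land=117.678, impact vy=-2.059
  bounce: vy ← 0.54·2.059 = 1.112
Arc 6: start y=0.000, vy=1.112 → t=0.222, apex=0.062, x_land=120.313, impact vy=-1.112
  bounce: vy ← 0.54·1.112 = 0.601
Arc 7: start y=0.000, vy=0.601 → t=0.120, apex=0.018, x_land=121.737, impact vy=-0.601
  bounce: vy ← 0.54·0.601 = 0.324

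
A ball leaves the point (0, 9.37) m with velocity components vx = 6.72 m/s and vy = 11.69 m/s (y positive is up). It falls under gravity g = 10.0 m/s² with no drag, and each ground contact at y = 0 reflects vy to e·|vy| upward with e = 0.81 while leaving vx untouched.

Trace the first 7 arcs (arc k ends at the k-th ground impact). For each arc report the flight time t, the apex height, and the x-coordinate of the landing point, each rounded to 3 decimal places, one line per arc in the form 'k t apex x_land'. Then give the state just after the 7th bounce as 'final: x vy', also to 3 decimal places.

1 2.969 16.203 19.953
2 2.916 10.631 39.550
3 2.362 6.975 55.424
4 1.913 4.576 68.281
5 1.550 3.002 78.696
6 1.255 1.970 87.132
7 1.017 1.292 93.965
final: 93.965 4.118

Arc 1: start y=9.370, vy=11.690 → t=2.969, apex=16.203, x_land=19.953, impact vy=-18.002
  bounce: vy ← 0.81·18.002 = 14.581
Arc 2: start y=0.000, vy=14.581 → t=2.916, apex=10.631, x_land=39.550, impact vy=-14.581
  bounce: vy ← 0.81·14.581 = 11.811
Arc 3: start y=0.000, vy=11.811 → t=2.362, apex=6.975, x_land=55.424, impact vy=-11.811
  bounce: vy ← 0.81·11.811 = 9.567
Arc 4: start y=0.000, vy=9.567 → t=1.913, apex=4.576, x_land=68.281, impact vy=-9.567
  bounce: vy ← 0.81·9.567 = 7.749
Arc 5: start y=0.000, vy=7.749 → t=1.550, apex=3.002, x_land=78.696, impact vy=-7.749
  bounce: vy ← 0.81·7.749 = 6.277
Arc 6: start y=0.000, vy=6.277 → t=1.255, apex=1.970, x_land=87.132, impact vy=-6.277
  bounce: vy ← 0.81·6.277 = 5.084
Arc 7: start y=0.000, vy=5.084 → t=1.017, apex=1.292, x_land=93.965, impact vy=-5.084
  bounce: vy ← 0.81·5.084 = 4.118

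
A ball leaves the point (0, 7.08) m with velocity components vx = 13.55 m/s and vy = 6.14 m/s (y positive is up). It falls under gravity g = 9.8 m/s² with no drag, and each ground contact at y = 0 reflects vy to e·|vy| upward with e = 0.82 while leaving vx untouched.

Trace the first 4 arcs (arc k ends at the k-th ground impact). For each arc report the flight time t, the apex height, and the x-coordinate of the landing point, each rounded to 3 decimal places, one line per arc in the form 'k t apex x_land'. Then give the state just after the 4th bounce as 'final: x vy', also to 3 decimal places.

Arc 1: start y=7.080, vy=6.140 → t=1.982, apex=9.003, x_land=26.857, impact vy=-13.284
  bounce: vy ← 0.82·13.284 = 10.893
Arc 2: start y=0.000, vy=10.893 → t=2.223, apex=6.054, x_land=56.979, impact vy=-10.893
  bounce: vy ← 0.82·10.893 = 8.932
Arc 3: start y=0.000, vy=8.932 → t=1.823, apex=4.071, x_land=81.680, impact vy=-8.932
  bounce: vy ← 0.82·8.932 = 7.324
Arc 4: start y=0.000, vy=7.324 → t=1.495, apex=2.737, x_land=101.934, impact vy=-7.324
  bounce: vy ← 0.82·7.324 = 6.006

1 1.982 9.003 26.857
2 2.223 6.054 56.979
3 1.823 4.071 81.680
4 1.495 2.737 101.934
final: 101.934 6.006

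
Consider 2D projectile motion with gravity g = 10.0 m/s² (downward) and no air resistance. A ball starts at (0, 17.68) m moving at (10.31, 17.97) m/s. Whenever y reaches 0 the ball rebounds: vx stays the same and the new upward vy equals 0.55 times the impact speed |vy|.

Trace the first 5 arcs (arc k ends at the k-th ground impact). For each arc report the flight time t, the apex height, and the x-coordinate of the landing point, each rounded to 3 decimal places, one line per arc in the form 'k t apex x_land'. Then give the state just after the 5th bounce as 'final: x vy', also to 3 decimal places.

Arc 1: start y=17.680, vy=17.970 → t=4.398, apex=33.826, x_land=45.343, impact vy=-26.010
  bounce: vy ← 0.55·26.010 = 14.306
Arc 2: start y=0.000, vy=14.306 → t=2.861, apex=10.232, x_land=74.841, impact vy=-14.306
  bounce: vy ← 0.55·14.306 = 7.868
Arc 3: start y=0.000, vy=7.868 → t=1.574, apex=3.095, x_land=91.065, impact vy=-7.868
  bounce: vy ← 0.55·7.868 = 4.327
Arc 4: start y=0.000, vy=4.327 → t=0.865, apex=0.936, x_land=99.988, impact vy=-4.327
  bounce: vy ← 0.55·4.327 = 2.380
Arc 5: start y=0.000, vy=2.380 → t=0.476, apex=0.283, x_land=104.896, impact vy=-2.380
  bounce: vy ← 0.55·2.380 = 1.309

1 4.398 33.826 45.343
2 2.861 10.232 74.841
3 1.574 3.095 91.065
4 0.865 0.936 99.988
5 0.476 0.283 104.896
final: 104.896 1.309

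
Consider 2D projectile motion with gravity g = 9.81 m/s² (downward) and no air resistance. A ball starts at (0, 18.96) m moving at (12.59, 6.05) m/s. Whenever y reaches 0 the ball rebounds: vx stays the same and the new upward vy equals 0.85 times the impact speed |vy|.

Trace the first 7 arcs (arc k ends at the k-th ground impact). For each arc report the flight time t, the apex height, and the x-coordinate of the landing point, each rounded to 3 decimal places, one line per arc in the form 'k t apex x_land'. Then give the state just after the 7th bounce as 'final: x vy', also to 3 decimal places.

Arc 1: start y=18.960, vy=6.050 → t=2.677, apex=20.826, x_land=33.707, impact vy=-20.214
  bounce: vy ← 0.85·20.214 = 17.182
Arc 2: start y=0.000, vy=17.182 → t=3.503, apex=15.046, x_land=77.808, impact vy=-17.182
  bounce: vy ← 0.85·17.182 = 14.604
Arc 3: start y=0.000, vy=14.604 → t=2.977, apex=10.871, x_land=115.294, impact vy=-14.604
  bounce: vy ← 0.85·14.604 = 12.414
Arc 4: start y=0.000, vy=12.414 → t=2.531, apex=7.854, x_land=147.158, impact vy=-12.414
  bounce: vy ← 0.85·12.414 = 10.552
Arc 5: start y=0.000, vy=10.552 → t=2.151, apex=5.675, x_land=174.242, impact vy=-10.552
  bounce: vy ← 0.85·10.552 = 8.969
Arc 6: start y=0.000, vy=8.969 → t=1.829, apex=4.100, x_land=197.263, impact vy=-8.969
  bounce: vy ← 0.85·8.969 = 7.624
Arc 7: start y=0.000, vy=7.624 → t=1.554, apex=2.962, x_land=216.831, impact vy=-7.624
  bounce: vy ← 0.85·7.624 = 6.480

1 2.677 20.826 33.707
2 3.503 15.046 77.808
3 2.977 10.871 115.294
4 2.531 7.854 147.158
5 2.151 5.675 174.242
6 1.829 4.100 197.263
7 1.554 2.962 216.831
final: 216.831 6.480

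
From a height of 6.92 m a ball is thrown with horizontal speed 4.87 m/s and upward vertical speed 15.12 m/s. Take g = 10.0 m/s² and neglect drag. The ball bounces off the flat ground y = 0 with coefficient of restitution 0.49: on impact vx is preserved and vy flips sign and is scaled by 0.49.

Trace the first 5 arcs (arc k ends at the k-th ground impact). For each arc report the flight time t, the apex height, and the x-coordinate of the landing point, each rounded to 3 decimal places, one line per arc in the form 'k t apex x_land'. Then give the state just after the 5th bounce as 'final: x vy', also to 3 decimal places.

1 3.428 18.351 16.693
2 1.877 4.406 25.836
3 0.920 1.058 30.317
4 0.451 0.254 32.512
5 0.221 0.061 33.587
final: 33.587 0.541

Arc 1: start y=6.920, vy=15.120 → t=3.428, apex=18.351, x_land=16.693, impact vy=-19.158
  bounce: vy ← 0.49·19.158 = 9.387
Arc 2: start y=0.000, vy=9.387 → t=1.877, apex=4.406, x_land=25.836, impact vy=-9.387
  bounce: vy ← 0.49·9.387 = 4.600
Arc 3: start y=0.000, vy=4.600 → t=0.920, apex=1.058, x_land=30.317, impact vy=-4.600
  bounce: vy ← 0.49·4.600 = 2.254
Arc 4: start y=0.000, vy=2.254 → t=0.451, apex=0.254, x_land=32.512, impact vy=-2.254
  bounce: vy ← 0.49·2.254 = 1.104
Arc 5: start y=0.000, vy=1.104 → t=0.221, apex=0.061, x_land=33.587, impact vy=-1.104
  bounce: vy ← 0.49·1.104 = 0.541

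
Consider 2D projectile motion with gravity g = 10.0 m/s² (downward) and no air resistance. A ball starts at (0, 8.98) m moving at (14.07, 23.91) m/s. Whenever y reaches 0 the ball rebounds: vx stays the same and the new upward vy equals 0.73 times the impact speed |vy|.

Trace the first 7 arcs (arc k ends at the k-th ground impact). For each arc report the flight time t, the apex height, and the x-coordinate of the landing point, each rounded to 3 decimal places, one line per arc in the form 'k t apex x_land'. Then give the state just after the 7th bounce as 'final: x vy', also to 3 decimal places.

Arc 1: start y=8.980, vy=23.910 → t=5.132, apex=37.564, x_land=72.207, impact vy=-27.410
  bounce: vy ← 0.73·27.410 = 20.009
Arc 2: start y=0.000, vy=20.009 → t=4.002, apex=20.018, x_land=128.512, impact vy=-20.009
  bounce: vy ← 0.73·20.009 = 14.607
Arc 3: start y=0.000, vy=14.607 → t=2.921, apex=10.668, x_land=169.615, impact vy=-14.607
  bounce: vy ← 0.73·14.607 = 10.663
Arc 4: start y=0.000, vy=10.663 → t=2.133, apex=5.685, x_land=199.620, impact vy=-10.663
  bounce: vy ← 0.73·10.663 = 7.784
Arc 5: start y=0.000, vy=7.784 → t=1.557, apex=3.029, x_land=221.524, impact vy=-7.784
  bounce: vy ← 0.73·7.784 = 5.682
Arc 6: start y=0.000, vy=5.682 → t=1.136, apex=1.614, x_land=237.514, impact vy=-5.682
  bounce: vy ← 0.73·5.682 = 4.148
Arc 7: start y=0.000, vy=4.148 → t=0.830, apex=0.860, x_land=249.186, impact vy=-4.148
  bounce: vy ← 0.73·4.148 = 3.028

1 5.132 37.564 72.207
2 4.002 20.018 128.512
3 2.921 10.668 169.615
4 2.133 5.685 199.620
5 1.557 3.029 221.524
6 1.136 1.614 237.514
7 0.830 0.860 249.186
final: 249.186 3.028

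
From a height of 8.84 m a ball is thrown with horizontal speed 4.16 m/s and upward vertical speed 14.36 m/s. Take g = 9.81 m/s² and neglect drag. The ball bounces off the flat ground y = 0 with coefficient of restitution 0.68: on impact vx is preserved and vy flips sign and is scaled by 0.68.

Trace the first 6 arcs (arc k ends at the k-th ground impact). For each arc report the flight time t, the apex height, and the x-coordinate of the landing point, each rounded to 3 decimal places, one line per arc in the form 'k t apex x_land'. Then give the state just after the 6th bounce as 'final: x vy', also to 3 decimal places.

1 3.450 19.350 14.352
2 2.701 8.948 25.589
3 1.837 4.137 33.230
4 1.249 1.913 38.426
5 0.849 0.885 41.960
6 0.578 0.409 44.362
final: 44.362 1.926

Arc 1: start y=8.840, vy=14.360 → t=3.450, apex=19.350, x_land=14.352, impact vy=-19.485
  bounce: vy ← 0.68·19.485 = 13.250
Arc 2: start y=0.000, vy=13.250 → t=2.701, apex=8.948, x_land=25.589, impact vy=-13.250
  bounce: vy ← 0.68·13.250 = 9.010
Arc 3: start y=0.000, vy=9.010 → t=1.837, apex=4.137, x_land=33.230, impact vy=-9.010
  bounce: vy ← 0.68·9.010 = 6.127
Arc 4: start y=0.000, vy=6.127 → t=1.249, apex=1.913, x_land=38.426, impact vy=-6.127
  bounce: vy ← 0.68·6.127 = 4.166
Arc 5: start y=0.000, vy=4.166 → t=0.849, apex=0.885, x_land=41.960, impact vy=-4.166
  bounce: vy ← 0.68·4.166 = 2.833
Arc 6: start y=0.000, vy=2.833 → t=0.578, apex=0.409, x_land=44.362, impact vy=-2.833
  bounce: vy ← 0.68·2.833 = 1.926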